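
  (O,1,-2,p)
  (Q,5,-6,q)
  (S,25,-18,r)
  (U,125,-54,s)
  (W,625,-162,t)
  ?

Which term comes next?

First letter goes O, Q, S, U, W → Y (letters move forward 2 places in the alphabet).
Second value: ×5 each step; 1, 5, 25, 125, 625 → 3125.
Third value: -2, -6, -18, -54, -162 → -486 (×3 each step).
For the second letter, letters move forward 1 place in the alphabet: p, q, r, s, t → u.
So the next term is (Y,3125,-486,u).

(Y,3125,-486,u)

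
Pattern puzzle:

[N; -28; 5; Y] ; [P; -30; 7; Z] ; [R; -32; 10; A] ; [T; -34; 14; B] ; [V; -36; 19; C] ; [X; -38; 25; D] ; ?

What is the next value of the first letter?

First letter goes N, P, R, T, V, X → Z (letters move forward 2 places in the alphabet).
Second value — −2 each step: -28, -30, -32, -34, -36, -38 → -40.
Third value: differences are 2, 3, 4, … (increasing by 1 each time), so 5, 7, 10, 14, 19, 25 → 32.
Second letter: Y, Z, A, B, C, D → E (letters move forward 1 place in the alphabet, wrapping Z→A).

Z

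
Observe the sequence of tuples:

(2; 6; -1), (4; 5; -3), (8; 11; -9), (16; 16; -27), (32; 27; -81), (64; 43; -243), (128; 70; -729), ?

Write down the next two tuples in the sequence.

(256; 113; -2187), (512; 183; -6561)

First component: ×2 each step, so 2, 4, 8, 16, 32, 64, 128 → 256 → 512.
Second component — each term is the sum of the two before it: 6, 5, 11, 16, 27, 43, 70 → 113 → 183.
Third component: -1, -3, -9, -27, -81, -243, -729 → -2187 → -6561 (×3 each step).
Putting the parts together: (256; 113; -2187) and then (512; 183; -6561).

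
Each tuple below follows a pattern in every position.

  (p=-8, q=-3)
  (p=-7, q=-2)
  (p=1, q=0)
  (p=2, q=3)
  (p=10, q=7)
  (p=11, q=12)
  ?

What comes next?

For the p, alternating steps +1, +8, +1, +8, …: -8, -7, 1, 2, 10, 11 → 19.
Q: -3, -2, 0, 3, 7, 12 → 18 (differences are 1, 2, 3, … (increasing by 1 each time)).
So the next tuple is (p=19, q=18).

(p=19, q=18)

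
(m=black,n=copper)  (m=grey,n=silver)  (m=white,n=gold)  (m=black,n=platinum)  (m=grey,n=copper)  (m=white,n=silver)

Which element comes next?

(m=black,n=gold)

M: black, grey, white, black, grey, white → black (repeats black → grey → white).
N: repeats copper → silver → gold → platinum; copper, silver, gold, platinum, copper, silver → gold.
So the next element is (m=black,n=gold).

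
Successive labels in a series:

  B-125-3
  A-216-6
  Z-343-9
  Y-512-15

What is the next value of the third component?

Letter: letters move back 1 place in the alphabet, wrapping A→Z; B, A, Z, Y → X.
Second component: perfect cubes: 5³, 6³, 7³, …; 125, 216, 343, 512 → 729.
Third component goes 3, 6, 9, 15 → 24 (each term is the sum of the two before it).

24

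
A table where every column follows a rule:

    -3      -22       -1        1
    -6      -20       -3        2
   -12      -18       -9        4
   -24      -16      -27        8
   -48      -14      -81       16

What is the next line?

-96  -12  -243  32

First component: -3, -6, -12, -24, -48 → -96 (×2 each step).
Second component: +2 each step, so -22, -20, -18, -16, -14 → -12.
For the third component, ×3 each step: -1, -3, -9, -27, -81 → -243.
Fourth component: ×2 each step, so 1, 2, 4, 8, 16 → 32.
Putting it together: -96  -12  -243  32.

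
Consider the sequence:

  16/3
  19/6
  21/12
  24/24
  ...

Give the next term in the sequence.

First entry goes 16, 19, 21, 24 → 26 (alternating steps +3, +2, +3, +2, …).
Second entry: ×2 each step, so 3, 6, 12, 24 → 48.
Combining the parts gives 26/48.

26/48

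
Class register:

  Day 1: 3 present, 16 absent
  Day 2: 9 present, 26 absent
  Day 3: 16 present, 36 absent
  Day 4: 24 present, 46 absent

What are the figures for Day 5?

33 present, 56 absent

Present: differences are 6, 7, 8, … (increasing by 1 each time); 3, 9, 16, 24 → 33.
Absent — +10 each step: 16, 26, 36, 46 → 56.
Putting it together: 33 present, 56 absent.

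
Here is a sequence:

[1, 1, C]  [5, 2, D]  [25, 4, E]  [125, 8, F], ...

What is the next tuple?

[625, 16, G]

First slot goes 1, 5, 25, 125 → 625 (×5 each step).
Second slot — ×2 each step: 1, 2, 4, 8 → 16.
Letter: letters move forward 1 place in the alphabet, so C, D, E, F → G.
Combining the parts gives [625, 16, G].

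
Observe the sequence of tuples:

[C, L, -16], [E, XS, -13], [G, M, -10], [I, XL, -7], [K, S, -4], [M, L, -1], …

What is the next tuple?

Letter: letters move forward 2 places in the alphabet; C, E, G, I, K, M → O.
Size goes L, XS, M, XL, S, L → XS (repeats L → XS → M → XL → S).
Third slot — +3 each step: -16, -13, -10, -7, -4, -1 → 2.
Combining the parts gives [O, XS, 2].

[O, XS, 2]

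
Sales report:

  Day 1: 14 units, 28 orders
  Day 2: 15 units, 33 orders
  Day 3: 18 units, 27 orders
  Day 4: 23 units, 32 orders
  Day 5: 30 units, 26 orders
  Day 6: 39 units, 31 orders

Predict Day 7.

50 units, 25 orders

Units: differences are 1, 3, 5, … (increasing by 2 each time); 14, 15, 18, 23, 30, 39 → 50.
Orders: alternating steps +5, −6, +5, −6, …, so 28, 33, 27, 32, 26, 31 → 25.
Combining the parts gives 50 units, 25 orders.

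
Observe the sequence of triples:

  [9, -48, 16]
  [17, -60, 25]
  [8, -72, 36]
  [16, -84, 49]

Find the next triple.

[7, -96, 64]

First part — alternating steps +8, −9, +8, −9, …: 9, 17, 8, 16 → 7.
Second part — −12 each step: -48, -60, -72, -84 → -96.
For the third part, perfect squares: 4², 5², 6², …: 16, 25, 36, 49 → 64.
Putting it together: [7, -96, 64].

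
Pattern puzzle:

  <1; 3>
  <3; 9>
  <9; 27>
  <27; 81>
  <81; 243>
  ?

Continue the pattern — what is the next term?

<243; 729>

First part: ×3 each step; 1, 3, 9, 27, 81 → 243.
For the second part, always 3 × the first part: 3, 9, 27, 81, 243 → 729.
So the next term is <243; 729>.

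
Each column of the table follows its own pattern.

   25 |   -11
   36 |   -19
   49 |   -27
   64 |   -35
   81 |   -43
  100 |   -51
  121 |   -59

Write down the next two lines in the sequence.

First component: 25, 36, 49, 64, 81, 100, 121 → 144 → 169 (perfect squares: 5², 6², 7², …).
Second component: −8 each step; -11, -19, -27, -35, -43, -51, -59 → -67 → -75.
So the next two lines are 144  -67 and 169  -75.

144  -67; 169  -75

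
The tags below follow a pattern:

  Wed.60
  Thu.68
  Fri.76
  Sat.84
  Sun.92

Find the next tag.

Mon.100

Day: runs through the weekdays Mon→Sun; Wed, Thu, Fri, Sat, Sun → Mon.
Second component: 60, 68, 76, 84, 92 → 100 (+8 each step).
So the next tag is Mon.100.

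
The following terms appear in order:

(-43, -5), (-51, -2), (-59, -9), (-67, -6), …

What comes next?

(-75, -13)

First entry goes -43, -51, -59, -67 → -75 (−8 each step).
Second entry: alternating steps +3, −7, +3, −7, …; -5, -2, -9, -6 → -13.
Combining the parts gives (-75, -13).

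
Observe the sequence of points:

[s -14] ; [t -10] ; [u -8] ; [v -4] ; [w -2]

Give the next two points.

[x 2], [y 4]

Letter: s, t, u, v, w → x → y (letters move forward 1 place in the alphabet).
Second part goes -14, -10, -8, -4, -2 → 2 → 4 (alternating steps +4, +2, +4, +2, …).
So the next two points are [x 2] and [y 4].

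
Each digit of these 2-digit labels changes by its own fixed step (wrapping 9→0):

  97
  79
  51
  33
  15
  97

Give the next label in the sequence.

First digit — −2 each step, mod 10: 9, 7, 5, 3, 1, 9 → 7.
Second digit — +2 each step, mod 10: 7, 9, 1, 3, 5, 7 → 9.
Putting it together: 79.

79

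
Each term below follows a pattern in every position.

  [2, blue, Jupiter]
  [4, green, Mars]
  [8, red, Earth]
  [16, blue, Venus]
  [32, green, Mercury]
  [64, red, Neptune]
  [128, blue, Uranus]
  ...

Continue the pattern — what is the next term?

[256, green, Saturn]

First coordinate: 2, 4, 8, 16, 32, 64, 128 → 256 (×2 each step).
For the colour, repeats blue → green → red: blue, green, red, blue, green, red, blue → green.
Planet goes Jupiter, Mars, Earth, Venus, Mercury, Neptune, Uranus → Saturn (runs backward through the planets Mercury→Neptune).
So the next term is [256, green, Saturn].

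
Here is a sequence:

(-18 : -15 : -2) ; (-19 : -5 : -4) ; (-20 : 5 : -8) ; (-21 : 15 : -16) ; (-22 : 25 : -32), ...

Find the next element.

First component: −1 each step; -18, -19, -20, -21, -22 → -23.
Second component: +10 each step; -15, -5, 5, 15, 25 → 35.
Third component: ×2 each step; -2, -4, -8, -16, -32 → -64.
Combining the parts gives (-23 : 35 : -64).

(-23 : 35 : -64)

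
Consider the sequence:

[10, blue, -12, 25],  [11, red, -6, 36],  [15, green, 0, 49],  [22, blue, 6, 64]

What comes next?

[32, red, 12, 81]

First slot goes 10, 11, 15, 22 → 32 (differences are 1, 4, 7, … (increasing by 3 each time)).
Colour goes blue, red, green, blue → red (repeats blue → red → green).
Third slot — +6 each step: -12, -6, 0, 6 → 12.
Fourth slot: perfect squares: 5², 6², 7², …; 25, 36, 49, 64 → 81.
Combining the parts gives [32, red, 12, 81].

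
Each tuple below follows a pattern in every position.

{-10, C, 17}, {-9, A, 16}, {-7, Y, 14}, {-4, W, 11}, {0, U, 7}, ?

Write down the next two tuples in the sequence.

{5, S, 2}, {11, Q, -4}

First coordinate: differences are 1, 2, 3, … (increasing by 1 each time); -10, -9, -7, -4, 0 → 5 → 11.
Letter — letters move back 2 places in the alphabet, wrapping A→Z: C, A, Y, W, U → S → Q.
Third coordinate: together with the first coordinate always sums to 7, so 17, 16, 14, 11, 7 → 2 → -4.
Putting the parts together: {5, S, 2} and then {11, Q, -4}.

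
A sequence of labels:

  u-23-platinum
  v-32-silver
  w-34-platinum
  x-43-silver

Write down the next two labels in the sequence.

y-45-platinum then z-54-silver

Letter goes u, v, w, x → y → z (letters move forward 1 place in the alphabet).
Second component: alternating steps +9, +2, +9, +2, …, so 23, 32, 34, 43 → 45 → 54.
Metal: alternates platinum ↔ silver; platinum, silver, platinum, silver → platinum → silver.
Putting the parts together: y-45-platinum and then z-54-silver.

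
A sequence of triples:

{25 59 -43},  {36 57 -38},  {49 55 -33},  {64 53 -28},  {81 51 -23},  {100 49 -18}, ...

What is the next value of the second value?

47

First value goes 25, 36, 49, 64, 81, 100 → 121 (perfect squares: 5², 6², 7², …).
Second value goes 59, 57, 55, 53, 51, 49 → 47 (−2 each step).
Third value: +5 each step, so -43, -38, -33, -28, -23, -18 → -13.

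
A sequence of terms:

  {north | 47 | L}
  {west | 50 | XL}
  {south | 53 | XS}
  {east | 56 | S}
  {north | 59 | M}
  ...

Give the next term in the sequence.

{west | 62 | L}

Direction — repeats north → west → south → east: north, west, south, east, north → west.
Second slot goes 47, 50, 53, 56, 59 → 62 (+3 each step).
Size — runs through clothing sizes XS→XL: L, XL, XS, S, M → L.
Combining the parts gives {west | 62 | L}.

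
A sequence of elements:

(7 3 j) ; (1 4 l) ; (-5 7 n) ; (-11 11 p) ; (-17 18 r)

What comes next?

(-23 29 t)

First component: −6 each step; 7, 1, -5, -11, -17 → -23.
For the second component, each term is the sum of the two before it: 3, 4, 7, 11, 18 → 29.
Letter: letters move forward 2 places in the alphabet, so j, l, n, p, r → t.
So the next element is (-23 29 t).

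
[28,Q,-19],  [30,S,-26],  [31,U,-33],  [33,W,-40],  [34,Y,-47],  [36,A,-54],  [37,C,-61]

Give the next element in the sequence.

[39,E,-68]

First coordinate: alternating steps +2, +1, +2, +1, …, so 28, 30, 31, 33, 34, 36, 37 → 39.
Letter goes Q, S, U, W, Y, A, C → E (letters move forward 2 places in the alphabet, wrapping Z→A).
Third coordinate goes -19, -26, -33, -40, -47, -54, -61 → -68 (−7 each step).
Combining the parts gives [39,E,-68].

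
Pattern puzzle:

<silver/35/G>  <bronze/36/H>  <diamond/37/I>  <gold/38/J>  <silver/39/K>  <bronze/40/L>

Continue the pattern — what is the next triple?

Rank — repeats silver → bronze → diamond → gold: silver, bronze, diamond, gold, silver, bronze → diamond.
Second value: +1 each step, so 35, 36, 37, 38, 39, 40 → 41.
Letter: G, H, I, J, K, L → M (letters move forward 1 place in the alphabet).
So the next triple is <diamond/41/M>.

<diamond/41/M>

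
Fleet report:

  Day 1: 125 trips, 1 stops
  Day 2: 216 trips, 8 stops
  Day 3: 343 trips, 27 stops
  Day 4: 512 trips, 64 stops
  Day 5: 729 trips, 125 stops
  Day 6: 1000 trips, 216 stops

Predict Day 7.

Trips: perfect cubes: 5³, 6³, 7³, …; 125, 216, 343, 512, 729, 1000 → 1331.
For the stops, perfect cubes: 1³, 2³, 3³, …: 1, 8, 27, 64, 125, 216 → 343.
So the next row is 1331 trips, 343 stops.

1331 trips, 343 stops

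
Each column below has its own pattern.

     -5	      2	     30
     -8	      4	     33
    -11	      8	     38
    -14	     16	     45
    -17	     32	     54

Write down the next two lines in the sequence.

First component goes -5, -8, -11, -14, -17 → -20 → -23 (−3 each step).
Second component: ×2 each step, so 2, 4, 8, 16, 32 → 64 → 128.
Third component: differences are 3, 5, 7, … (increasing by 2 each time); 30, 33, 38, 45, 54 → 65 → 78.
Putting the parts together: -20  64  65 and then -23  128  78.

-20  64  65; -23  128  78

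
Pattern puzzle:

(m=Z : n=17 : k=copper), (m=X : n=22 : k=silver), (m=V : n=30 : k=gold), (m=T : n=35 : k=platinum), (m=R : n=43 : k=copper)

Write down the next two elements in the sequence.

M: Z, X, V, T, R → P → N (letters move back 2 places in the alphabet).
N: alternating steps +5, +8, +5, +8, …; 17, 22, 30, 35, 43 → 48 → 56.
K — repeats copper → silver → gold → platinum: copper, silver, gold, platinum, copper → silver → gold.
Putting the parts together: (m=P : n=48 : k=silver) and then (m=N : n=56 : k=gold).

(m=P : n=48 : k=silver), (m=N : n=56 : k=gold)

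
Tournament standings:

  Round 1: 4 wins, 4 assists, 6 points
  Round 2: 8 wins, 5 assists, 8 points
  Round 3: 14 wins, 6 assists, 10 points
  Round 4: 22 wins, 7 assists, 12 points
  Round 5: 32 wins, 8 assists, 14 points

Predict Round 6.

Wins goes 4, 8, 14, 22, 32 → 44 (differences are 4, 6, 8, … (increasing by 2 each time)).
Assists: 4, 5, 6, 7, 8 → 9 (+1 each step).
Points: 6, 8, 10, 12, 14 → 16 (+2 each step).
Combining the parts gives 44 wins, 9 assists, 16 points.

44 wins, 9 assists, 16 points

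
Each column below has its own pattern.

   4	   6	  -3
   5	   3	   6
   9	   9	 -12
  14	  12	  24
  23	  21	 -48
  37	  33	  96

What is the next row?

60  54  -192

First component — each term is the sum of the two before it: 4, 5, 9, 14, 23, 37 → 60.
Second component goes 6, 3, 9, 12, 21, 33 → 54 (each term is the sum of the two before it).
Third component — ×(-2) each step: -3, 6, -12, 24, -48, 96 → -192.
So the next row is 60  54  -192.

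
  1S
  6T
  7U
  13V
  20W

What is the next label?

First component goes 1, 6, 7, 13, 20 → 33 (each term is the sum of the two before it).
Letter: S, T, U, V, W → X (letters move forward 1 place in the alphabet).
Putting it together: 33X.

33X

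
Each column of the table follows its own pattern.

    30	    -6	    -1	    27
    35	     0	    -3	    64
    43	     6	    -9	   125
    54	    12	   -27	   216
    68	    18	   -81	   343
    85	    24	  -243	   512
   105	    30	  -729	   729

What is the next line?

128  36  -2187  1000

First component goes 30, 35, 43, 54, 68, 85, 105 → 128 (differences are 5, 8, 11, … (increasing by 3 each time)).
Second component — +6 each step: -6, 0, 6, 12, 18, 24, 30 → 36.
Third component: -1, -3, -9, -27, -81, -243, -729 → -2187 (×3 each step).
Fourth component: perfect cubes: 3³, 4³, 5³, …; 27, 64, 125, 216, 343, 512, 729 → 1000.
Putting it together: 128  36  -2187  1000.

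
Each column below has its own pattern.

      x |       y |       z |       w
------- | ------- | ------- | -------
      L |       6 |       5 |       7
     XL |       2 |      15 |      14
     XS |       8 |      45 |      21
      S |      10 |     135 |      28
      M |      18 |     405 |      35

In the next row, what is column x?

Column x — runs through clothing sizes XS→XL: L, XL, XS, S, M → L.

L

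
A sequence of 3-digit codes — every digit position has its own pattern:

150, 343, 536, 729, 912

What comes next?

For the first digit, +2 each step, mod 10: 1, 3, 5, 7, 9 → 1.
Second digit: 5, 4, 3, 2, 1 → 0 (−1 each step, mod 10).
For the third digit, +3 each step, mod 10: 0, 3, 6, 9, 2 → 5.
Combining the parts gives 105.

105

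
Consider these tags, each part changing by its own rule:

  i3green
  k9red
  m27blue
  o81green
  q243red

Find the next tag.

s729blue

Letter: i, k, m, o, q → s (letters move forward 2 places in the alphabet).
Second component goes 3, 9, 27, 81, 243 → 729 (×3 each step).
Colour goes green, red, blue, green, red → blue (repeats green → red → blue).
Putting it together: s729blue.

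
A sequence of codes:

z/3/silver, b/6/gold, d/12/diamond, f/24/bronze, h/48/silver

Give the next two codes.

For the letter, letters move forward 2 places in the alphabet, wrapping Z→A: z, b, d, f, h → j → l.
Second component: 3, 6, 12, 24, 48 → 96 → 192 (×2 each step).
Rank — repeats silver → gold → diamond → bronze: silver, gold, diamond, bronze, silver → gold → diamond.
Putting the parts together: j/96/gold and then l/192/diamond.

j/96/gold, l/192/diamond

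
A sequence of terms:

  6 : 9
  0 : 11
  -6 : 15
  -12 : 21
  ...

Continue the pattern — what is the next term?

For the first part, −6 each step: 6, 0, -6, -12 → -18.
Second part: 9, 11, 15, 21 → 29 (differences are 2, 4, 6, … (increasing by 2 each time)).
So the next term is -18 : 29.

-18 : 29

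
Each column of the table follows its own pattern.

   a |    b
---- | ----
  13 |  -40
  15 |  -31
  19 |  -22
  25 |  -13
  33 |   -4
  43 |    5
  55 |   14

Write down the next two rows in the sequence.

69  23; 85  32

Column a: differences are 2, 4, 6, … (increasing by 2 each time), so 13, 15, 19, 25, 33, 43, 55 → 69 → 85.
Column b — +9 each step: -40, -31, -22, -13, -4, 5, 14 → 23 → 32.
So the next two rows are 69  23 and 85  32.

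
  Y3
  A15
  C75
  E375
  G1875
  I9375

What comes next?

K46875

For the letter, letters move forward 2 places in the alphabet, wrapping Z→A: Y, A, C, E, G, I → K.
Second component — ×5 each step: 3, 15, 75, 375, 1875, 9375 → 46875.
So the next tag is K46875.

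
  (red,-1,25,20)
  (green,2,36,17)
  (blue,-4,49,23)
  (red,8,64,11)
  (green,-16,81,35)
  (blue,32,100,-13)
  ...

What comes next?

(red,-64,121,83)

For the colour, repeats red → green → blue: red, green, blue, red, green, blue → red.
Second coordinate goes -1, 2, -4, 8, -16, 32 → -64 (×(-2) each step).
Third coordinate: perfect squares: 5², 6², 7², …; 25, 36, 49, 64, 81, 100 → 121.
Fourth coordinate: 20, 17, 23, 11, 35, -13 → 83 (together with the second coordinate always sums to 19).
Combining the parts gives (red,-64,121,83).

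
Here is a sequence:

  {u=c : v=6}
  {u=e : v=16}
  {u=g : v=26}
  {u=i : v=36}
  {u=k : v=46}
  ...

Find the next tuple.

For the u, letters move forward 2 places in the alphabet: c, e, g, i, k → m.
V goes 6, 16, 26, 36, 46 → 56 (+10 each step).
Putting it together: {u=m : v=56}.

{u=m : v=56}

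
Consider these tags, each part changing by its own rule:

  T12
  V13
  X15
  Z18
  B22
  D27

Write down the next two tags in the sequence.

Letter: T, V, X, Z, B, D → F → H (letters move forward 2 places in the alphabet, wrapping Z→A).
Second component: 12, 13, 15, 18, 22, 27 → 33 → 40 (differences are 1, 2, 3, … (increasing by 1 each time)).
Putting the parts together: F33 and then H40.

F33, H40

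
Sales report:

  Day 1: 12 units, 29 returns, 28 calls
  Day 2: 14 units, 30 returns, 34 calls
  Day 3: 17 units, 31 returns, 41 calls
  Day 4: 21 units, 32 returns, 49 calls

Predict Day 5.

Units: differences are 2, 3, 4, … (increasing by 1 each time); 12, 14, 17, 21 → 26.
Returns: +1 each step; 29, 30, 31, 32 → 33.
Calls — differences are 6, 7, 8, … (increasing by 1 each time): 28, 34, 41, 49 → 58.
Combining the parts gives 26 units, 33 returns, 58 calls.

26 units, 33 returns, 58 calls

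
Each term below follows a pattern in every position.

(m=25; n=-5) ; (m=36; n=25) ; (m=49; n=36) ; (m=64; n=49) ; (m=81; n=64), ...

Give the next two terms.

M goes 25, 36, 49, 64, 81 → 100 → 121 (perfect squares: 5², 6², 7², …).
N: always the previous value of the m, so -5, 25, 36, 49, 64 → 81 → 100.
Putting the parts together: (m=100; n=81) and then (m=121; n=100).

(m=100; n=81), (m=121; n=100)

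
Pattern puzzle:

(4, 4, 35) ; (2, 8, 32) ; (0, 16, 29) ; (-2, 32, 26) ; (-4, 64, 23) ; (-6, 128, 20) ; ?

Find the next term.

First slot: −2 each step; 4, 2, 0, -2, -4, -6 → -8.
Second slot: 4, 8, 16, 32, 64, 128 → 256 (×2 each step).
Third slot goes 35, 32, 29, 26, 23, 20 → 17 (−3 each step).
So the next term is (-8, 256, 17).

(-8, 256, 17)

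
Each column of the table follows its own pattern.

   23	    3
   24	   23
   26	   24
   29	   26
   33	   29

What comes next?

First component: differences are 1, 2, 3, … (increasing by 1 each time); 23, 24, 26, 29, 33 → 38.
Second component: 3, 23, 24, 26, 29 → 33 (always the previous value of the first component).
Putting it together: 38  33.

38  33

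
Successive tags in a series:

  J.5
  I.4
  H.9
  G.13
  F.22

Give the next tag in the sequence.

E.35

Letter goes J, I, H, G, F → E (letters move back 1 place in the alphabet).
Second component: each term is the sum of the two before it, so 5, 4, 9, 13, 22 → 35.
So the next tag is E.35.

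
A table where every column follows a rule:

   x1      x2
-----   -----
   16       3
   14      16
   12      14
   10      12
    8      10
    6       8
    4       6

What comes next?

Column x1: −2 each step, so 16, 14, 12, 10, 8, 6, 4 → 2.
Column x2: always the previous value of the column x1; 3, 16, 14, 12, 10, 8, 6 → 4.
Combining the parts gives 2  4.

2  4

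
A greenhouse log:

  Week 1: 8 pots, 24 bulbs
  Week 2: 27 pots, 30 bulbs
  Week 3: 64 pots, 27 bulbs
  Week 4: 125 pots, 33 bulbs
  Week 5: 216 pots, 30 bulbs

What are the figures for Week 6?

Pots: 8, 27, 64, 125, 216 → 343 (perfect cubes: 2³, 3³, 4³, …).
Bulbs goes 24, 30, 27, 33, 30 → 36 (alternating steps +6, −3, +6, −3, …).
Putting it together: 343 pots, 36 bulbs.

343 pots, 36 bulbs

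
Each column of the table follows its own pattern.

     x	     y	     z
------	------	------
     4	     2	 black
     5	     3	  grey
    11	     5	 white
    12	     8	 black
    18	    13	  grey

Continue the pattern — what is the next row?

19  21  white

Column x — alternating steps +1, +6, +1, +6, …: 4, 5, 11, 12, 18 → 19.
Column y: each term is the sum of the two before it; 2, 3, 5, 8, 13 → 21.
Column z goes black, grey, white, black, grey → white (repeats black → grey → white).
Putting it together: 19  21  white.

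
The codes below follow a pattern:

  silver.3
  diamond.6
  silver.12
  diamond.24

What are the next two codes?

Rank goes silver, diamond, silver, diamond → silver → diamond (alternates silver ↔ diamond).
For the second component, ×2 each step: 3, 6, 12, 24 → 48 → 96.
So the next two codes are silver.48 and diamond.96.

silver.48, diamond.96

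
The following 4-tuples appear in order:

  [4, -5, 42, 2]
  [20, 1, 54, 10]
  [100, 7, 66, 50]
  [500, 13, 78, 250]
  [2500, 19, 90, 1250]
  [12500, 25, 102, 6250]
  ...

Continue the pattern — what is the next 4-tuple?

First coordinate — ×5 each step: 4, 20, 100, 500, 2500, 12500 → 62500.
Second coordinate: -5, 1, 7, 13, 19, 25 → 31 (+6 each step).
Third coordinate — +12 each step: 42, 54, 66, 78, 90, 102 → 114.
Fourth coordinate: ×5 each step; 2, 10, 50, 250, 1250, 6250 → 31250.
So the next 4-tuple is [62500, 31, 114, 31250].

[62500, 31, 114, 31250]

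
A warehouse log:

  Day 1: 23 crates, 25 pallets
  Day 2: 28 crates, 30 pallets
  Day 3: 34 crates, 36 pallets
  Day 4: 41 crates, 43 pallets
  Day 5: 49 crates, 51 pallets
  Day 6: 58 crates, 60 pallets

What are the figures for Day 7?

Crates goes 23, 28, 34, 41, 49, 58 → 68 (differences are 5, 6, 7, … (increasing by 1 each time)).
For the pallets, always 2 more than the crates: 25, 30, 36, 43, 51, 60 → 70.
Putting it together: 68 crates, 70 pallets.

68 crates, 70 pallets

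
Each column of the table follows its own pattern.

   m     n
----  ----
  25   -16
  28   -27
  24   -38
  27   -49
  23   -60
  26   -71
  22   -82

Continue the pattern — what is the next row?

25  -93

Column m: alternating steps +3, −4, +3, −4, …, so 25, 28, 24, 27, 23, 26, 22 → 25.
Column n: −11 each step, so -16, -27, -38, -49, -60, -71, -82 → -93.
So the next row is 25  -93.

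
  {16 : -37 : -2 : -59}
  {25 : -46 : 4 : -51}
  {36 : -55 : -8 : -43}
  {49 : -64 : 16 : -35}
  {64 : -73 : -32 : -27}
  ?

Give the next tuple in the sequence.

{81 : -82 : 64 : -19}

First part: 16, 25, 36, 49, 64 → 81 (perfect squares: 4², 5², 6², …).
Second part: −9 each step, so -37, -46, -55, -64, -73 → -82.
Third part: ×(-2) each step; -2, 4, -8, 16, -32 → 64.
Fourth part goes -59, -51, -43, -35, -27 → -19 (+8 each step).
Putting it together: {81 : -82 : 64 : -19}.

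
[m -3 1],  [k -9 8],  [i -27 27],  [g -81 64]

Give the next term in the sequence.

For the letter, letters move back 2 places in the alphabet: m, k, i, g → e.
For the second slot, ×3 each step: -3, -9, -27, -81 → -243.
Third slot: perfect cubes: 1³, 2³, 3³, …, so 1, 8, 27, 64 → 125.
Combining the parts gives [e -243 125].

[e -243 125]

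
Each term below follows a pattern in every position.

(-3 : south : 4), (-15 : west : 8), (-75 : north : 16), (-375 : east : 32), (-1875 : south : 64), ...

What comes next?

First value: ×5 each step; -3, -15, -75, -375, -1875 → -9375.
Direction: repeats south → west → north → east, so south, west, north, east, south → west.
Third value: 4, 8, 16, 32, 64 → 128 (×2 each step).
Combining the parts gives (-9375 : west : 128).

(-9375 : west : 128)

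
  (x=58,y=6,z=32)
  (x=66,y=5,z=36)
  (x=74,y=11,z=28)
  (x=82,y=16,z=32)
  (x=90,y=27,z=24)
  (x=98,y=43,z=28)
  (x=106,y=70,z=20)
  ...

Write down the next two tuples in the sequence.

(x=114,y=113,z=24), (x=122,y=183,z=16)

X: +8 each step; 58, 66, 74, 82, 90, 98, 106 → 114 → 122.
For the y, each term is the sum of the two before it: 6, 5, 11, 16, 27, 43, 70 → 113 → 183.
Z: alternating steps +4, −8, +4, −8, …; 32, 36, 28, 32, 24, 28, 20 → 24 → 16.
Putting the parts together: (x=114,y=113,z=24) and then (x=122,y=183,z=16).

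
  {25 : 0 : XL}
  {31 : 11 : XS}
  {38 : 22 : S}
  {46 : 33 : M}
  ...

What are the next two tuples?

{55 : 44 : L}, {65 : 55 : XL}

For the first value, differences are 6, 7, 8, … (increasing by 1 each time): 25, 31, 38, 46 → 55 → 65.
Second value: +11 each step; 0, 11, 22, 33 → 44 → 55.
Size: runs through clothing sizes XS→XL; XL, XS, S, M → L → XL.
So the next two tuples are {55 : 44 : L} and {65 : 55 : XL}.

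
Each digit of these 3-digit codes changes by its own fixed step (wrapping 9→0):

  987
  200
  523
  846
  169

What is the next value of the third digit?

First digit goes 9, 2, 5, 8, 1 → 4 (+3 each step, mod 10).
For the second digit, +2 each step, mod 10: 8, 0, 2, 4, 6 → 8.
Third digit: +3 each step, mod 10, so 7, 0, 3, 6, 9 → 2.

2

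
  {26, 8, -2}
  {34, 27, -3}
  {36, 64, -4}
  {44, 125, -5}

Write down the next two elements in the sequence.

First component — alternating steps +8, +2, +8, +2, …: 26, 34, 36, 44 → 46 → 54.
Second component: perfect cubes: 2³, 3³, 4³, …; 8, 27, 64, 125 → 216 → 343.
Third component — −1 each step: -2, -3, -4, -5 → -6 → -7.
Putting the parts together: {46, 216, -6} and then {54, 343, -7}.

{46, 216, -6}, {54, 343, -7}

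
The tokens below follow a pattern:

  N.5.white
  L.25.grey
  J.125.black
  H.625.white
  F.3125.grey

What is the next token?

Letter: letters move back 2 places in the alphabet; N, L, J, H, F → D.
Second component goes 5, 25, 125, 625, 3125 → 15625 (×5 each step).
For the shade, repeats white → grey → black: white, grey, black, white, grey → black.
So the next token is D.15625.black.

D.15625.black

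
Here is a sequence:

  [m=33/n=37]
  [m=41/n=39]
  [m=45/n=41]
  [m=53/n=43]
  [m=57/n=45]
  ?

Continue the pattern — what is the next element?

[m=65/n=47]

M: 33, 41, 45, 53, 57 → 65 (alternating steps +8, +4, +8, +4, …).
For the n, +2 each step: 37, 39, 41, 43, 45 → 47.
Putting it together: [m=65/n=47].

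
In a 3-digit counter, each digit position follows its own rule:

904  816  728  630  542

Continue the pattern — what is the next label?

First digit: −1 each step, mod 10; 9, 8, 7, 6, 5 → 4.
For the second digit, +1 each step, mod 10: 0, 1, 2, 3, 4 → 5.
For the third digit, +2 each step, mod 10: 4, 6, 8, 0, 2 → 4.
Combining the parts gives 454.

454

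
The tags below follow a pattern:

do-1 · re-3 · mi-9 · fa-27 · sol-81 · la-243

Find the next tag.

ti-729

For the note, runs through the solfège scale do→ti: do, re, mi, fa, sol, la → ti.
Second component goes 1, 3, 9, 27, 81, 243 → 729 (×3 each step).
Putting it together: ti-729.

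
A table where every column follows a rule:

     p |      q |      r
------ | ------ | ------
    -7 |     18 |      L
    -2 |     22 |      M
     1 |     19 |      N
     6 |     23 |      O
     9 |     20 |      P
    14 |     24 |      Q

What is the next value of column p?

Column p goes -7, -2, 1, 6, 9, 14 → 17 (alternating steps +5, +3, +5, +3, …).

17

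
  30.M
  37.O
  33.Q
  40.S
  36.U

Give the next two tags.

43.W then 39.Y

For the first component, alternating steps +7, −4, +7, −4, …: 30, 37, 33, 40, 36 → 43 → 39.
Letter — letters move forward 2 places in the alphabet: M, O, Q, S, U → W → Y.
Putting the parts together: 43.W and then 39.Y.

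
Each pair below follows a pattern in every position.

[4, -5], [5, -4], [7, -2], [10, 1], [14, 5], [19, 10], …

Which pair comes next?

First value — differences are 1, 2, 3, … (increasing by 1 each time): 4, 5, 7, 10, 14, 19 → 25.
Second value: -5, -4, -2, 1, 5, 10 → 16 (always 9 less than the first value).
Putting it together: [25, 16].

[25, 16]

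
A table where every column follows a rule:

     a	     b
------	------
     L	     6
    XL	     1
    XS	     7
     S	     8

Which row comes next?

M  15

Column a: L, XL, XS, S → M (runs through clothing sizes XS→XL).
Column b: each term is the sum of the two before it; 6, 1, 7, 8 → 15.
So the next row is M  15.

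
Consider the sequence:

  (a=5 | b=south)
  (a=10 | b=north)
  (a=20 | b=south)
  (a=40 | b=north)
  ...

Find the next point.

(a=80 | b=south)

For the a, ×2 each step: 5, 10, 20, 40 → 80.
B: alternates south ↔ north; south, north, south, north → south.
So the next point is (a=80 | b=south).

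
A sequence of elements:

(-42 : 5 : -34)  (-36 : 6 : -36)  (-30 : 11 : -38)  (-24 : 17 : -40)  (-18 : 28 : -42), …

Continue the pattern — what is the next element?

First value: +6 each step, so -42, -36, -30, -24, -18 → -12.
For the second value, each term is the sum of the two before it: 5, 6, 11, 17, 28 → 45.
Third value goes -34, -36, -38, -40, -42 → -44 (−2 each step).
So the next element is (-12 : 45 : -44).

(-12 : 45 : -44)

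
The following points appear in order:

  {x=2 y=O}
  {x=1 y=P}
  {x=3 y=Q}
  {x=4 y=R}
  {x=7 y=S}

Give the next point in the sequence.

{x=11 y=T}

X — each term is the sum of the two before it: 2, 1, 3, 4, 7 → 11.
Y: O, P, Q, R, S → T (letters move forward 1 place in the alphabet).
So the next point is {x=11 y=T}.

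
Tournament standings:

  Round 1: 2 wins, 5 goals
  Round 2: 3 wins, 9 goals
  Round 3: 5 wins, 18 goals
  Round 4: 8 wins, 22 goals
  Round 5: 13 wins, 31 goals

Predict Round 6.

21 wins, 35 goals

Wins — each term is the sum of the two before it: 2, 3, 5, 8, 13 → 21.
Goals: alternating steps +4, +9, +4, +9, …, so 5, 9, 18, 22, 31 → 35.
Combining the parts gives 21 wins, 35 goals.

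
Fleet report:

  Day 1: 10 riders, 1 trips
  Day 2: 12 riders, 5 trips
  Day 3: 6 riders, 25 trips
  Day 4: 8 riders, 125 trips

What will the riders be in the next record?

Riders goes 10, 12, 6, 8 → 2 (alternating steps +2, −6, +2, −6, …).

2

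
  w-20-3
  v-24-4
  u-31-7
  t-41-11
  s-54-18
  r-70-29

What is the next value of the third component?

47

Third component: each term is the sum of the two before it; 3, 4, 7, 11, 18, 29 → 47.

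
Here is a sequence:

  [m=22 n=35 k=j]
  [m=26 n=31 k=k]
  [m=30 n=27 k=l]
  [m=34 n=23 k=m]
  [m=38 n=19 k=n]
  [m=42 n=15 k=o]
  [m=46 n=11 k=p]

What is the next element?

[m=50 n=7 k=q]

M goes 22, 26, 30, 34, 38, 42, 46 → 50 (+4 each step).
For the n, together with the m always sums to 57: 35, 31, 27, 23, 19, 15, 11 → 7.
K: j, k, l, m, n, o, p → q (letters move forward 1 place in the alphabet).
Putting it together: [m=50 n=7 k=q].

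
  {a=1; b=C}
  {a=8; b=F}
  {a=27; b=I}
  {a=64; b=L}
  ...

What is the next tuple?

A goes 1, 8, 27, 64 → 125 (perfect cubes: 1³, 2³, 3³, …).
B: letters move forward 3 places in the alphabet, so C, F, I, L → O.
Putting it together: {a=125; b=O}.

{a=125; b=O}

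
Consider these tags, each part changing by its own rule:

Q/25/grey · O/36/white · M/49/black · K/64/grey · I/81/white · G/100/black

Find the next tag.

Letter goes Q, O, M, K, I, G → E (letters move back 2 places in the alphabet).
Second component: perfect squares: 5², 6², 7², …; 25, 36, 49, 64, 81, 100 → 121.
Shade — repeats grey → white → black: grey, white, black, grey, white, black → grey.
Putting it together: E/121/grey.

E/121/grey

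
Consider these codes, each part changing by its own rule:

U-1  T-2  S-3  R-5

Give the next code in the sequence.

Q-8

Letter: letters move back 1 place in the alphabet; U, T, S, R → Q.
Second component — each term is the sum of the two before it: 1, 2, 3, 5 → 8.
So the next code is Q-8.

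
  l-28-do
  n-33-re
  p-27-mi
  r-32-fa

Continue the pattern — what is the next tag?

Letter: l, n, p, r → t (letters move forward 2 places in the alphabet).
Second component goes 28, 33, 27, 32 → 26 (alternating steps +5, −6, +5, −6, …).
Note: do, re, mi, fa → sol (runs through the solfège scale do→ti).
So the next tag is t-26-sol.

t-26-sol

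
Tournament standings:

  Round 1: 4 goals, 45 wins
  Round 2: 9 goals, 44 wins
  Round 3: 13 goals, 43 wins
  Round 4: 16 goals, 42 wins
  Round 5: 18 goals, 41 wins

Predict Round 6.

Goals: differences are 5, 4, 3, … (decreasing by 1 each time); 4, 9, 13, 16, 18 → 19.
Wins: −1 each step; 45, 44, 43, 42, 41 → 40.
Putting it together: 19 goals, 40 wins.

19 goals, 40 wins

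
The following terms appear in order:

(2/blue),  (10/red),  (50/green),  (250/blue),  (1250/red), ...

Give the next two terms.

First part: 2, 10, 50, 250, 1250 → 6250 → 31250 (×5 each step).
Colour: repeats blue → red → green; blue, red, green, blue, red → green → blue.
So the next two terms are (6250/green) and (31250/blue).

(6250/green), (31250/blue)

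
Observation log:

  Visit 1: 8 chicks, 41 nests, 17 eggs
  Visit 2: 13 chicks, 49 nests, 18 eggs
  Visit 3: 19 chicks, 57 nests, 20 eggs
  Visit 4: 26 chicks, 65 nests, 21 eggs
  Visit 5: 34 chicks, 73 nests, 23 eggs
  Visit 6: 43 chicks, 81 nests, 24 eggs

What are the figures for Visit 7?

53 chicks, 89 nests, 26 eggs

Chicks: differences are 5, 6, 7, … (increasing by 1 each time); 8, 13, 19, 26, 34, 43 → 53.
Nests: +8 each step, so 41, 49, 57, 65, 73, 81 → 89.
For the eggs, alternating steps +1, +2, +1, +2, …: 17, 18, 20, 21, 23, 24 → 26.
Combining the parts gives 53 chicks, 89 nests, 26 eggs.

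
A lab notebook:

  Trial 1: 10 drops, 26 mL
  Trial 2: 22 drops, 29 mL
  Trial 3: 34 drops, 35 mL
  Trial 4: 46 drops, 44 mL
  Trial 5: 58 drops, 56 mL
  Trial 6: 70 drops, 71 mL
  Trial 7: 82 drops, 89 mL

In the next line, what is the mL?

ML goes 26, 29, 35, 44, 56, 71, 89 → 110 (differences are 3, 6, 9, … (increasing by 3 each time)).

110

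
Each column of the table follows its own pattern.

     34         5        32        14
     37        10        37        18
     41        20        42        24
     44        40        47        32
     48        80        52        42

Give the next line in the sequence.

51  160  57  54

First component: alternating steps +3, +4, +3, +4, …, so 34, 37, 41, 44, 48 → 51.
For the second component, ×2 each step: 5, 10, 20, 40, 80 → 160.
Third component — +5 each step: 32, 37, 42, 47, 52 → 57.
Fourth component: 14, 18, 24, 32, 42 → 54 (differences are 4, 6, 8, … (increasing by 2 each time)).
So the next line is 51  160  57  54.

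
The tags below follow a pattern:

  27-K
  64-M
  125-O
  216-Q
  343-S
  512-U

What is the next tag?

729-W

First component goes 27, 64, 125, 216, 343, 512 → 729 (perfect cubes: 3³, 4³, 5³, …).
Letter: K, M, O, Q, S, U → W (letters move forward 2 places in the alphabet).
Putting it together: 729-W.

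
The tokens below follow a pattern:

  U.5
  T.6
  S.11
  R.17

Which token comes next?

Letter: letters move back 1 place in the alphabet, so U, T, S, R → Q.
Second component: 5, 6, 11, 17 → 28 (each term is the sum of the two before it).
Putting it together: Q.28.

Q.28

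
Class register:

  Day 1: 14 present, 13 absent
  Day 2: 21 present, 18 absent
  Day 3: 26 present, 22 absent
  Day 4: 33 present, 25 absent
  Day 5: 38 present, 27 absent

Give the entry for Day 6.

45 present, 28 absent

Present goes 14, 21, 26, 33, 38 → 45 (alternating steps +7, +5, +7, +5, …).
Absent: 13, 18, 22, 25, 27 → 28 (differences are 5, 4, 3, … (decreasing by 1 each time)).
So the next row is 45 present, 28 absent.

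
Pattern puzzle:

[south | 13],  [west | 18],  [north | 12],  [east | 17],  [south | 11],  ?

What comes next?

[west | 16]

Direction goes south, west, north, east, south → west (repeats south → west → north → east).
Second component goes 13, 18, 12, 17, 11 → 16 (alternating steps +5, −6, +5, −6, …).
So the next tuple is [west | 16].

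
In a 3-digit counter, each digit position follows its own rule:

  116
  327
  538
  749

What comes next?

First digit: +2 each step, mod 10; 1, 3, 5, 7 → 9.
Second digit: 1, 2, 3, 4 → 5 (+1 each step, mod 10).
For the third digit, +1 each step, mod 10: 6, 7, 8, 9 → 0.
So the next token is 950.

950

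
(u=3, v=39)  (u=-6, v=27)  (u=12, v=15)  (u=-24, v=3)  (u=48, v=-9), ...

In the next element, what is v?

For the v, −12 each step: 39, 27, 15, 3, -9 → -21.

-21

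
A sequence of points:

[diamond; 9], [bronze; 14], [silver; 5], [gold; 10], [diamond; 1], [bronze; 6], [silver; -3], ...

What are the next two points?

[gold; 2], [diamond; -7]

Rank: diamond, bronze, silver, gold, diamond, bronze, silver → gold → diamond (repeats diamond → bronze → silver → gold).
Second part: alternating steps +5, −9, +5, −9, …, so 9, 14, 5, 10, 1, 6, -3 → 2 → -7.
So the next two points are [gold; 2] and [diamond; -7].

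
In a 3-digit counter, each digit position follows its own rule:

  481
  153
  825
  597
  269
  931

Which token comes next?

603

First digit goes 4, 1, 8, 5, 2, 9 → 6 (−3 each step, mod 10).
Second digit goes 8, 5, 2, 9, 6, 3 → 0 (−3 each step, mod 10).
Third digit — +2 each step, mod 10: 1, 3, 5, 7, 9, 1 → 3.
Combining the parts gives 603.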